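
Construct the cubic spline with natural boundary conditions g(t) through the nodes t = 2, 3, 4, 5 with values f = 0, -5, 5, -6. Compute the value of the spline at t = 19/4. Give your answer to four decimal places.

Let m_i = g''(x_i). Step sizes h_i = 1, 1, 1; slopes of the chords Δ_i = (y_(i+1) - y_i)/h_i = -5, 10, -11.
  1·m_0 + 4·m_1 + 1·m_2 = 6(Δ_1 - Δ_0) = 90
  1·m_1 + 4·m_2 + 1·m_3 = 6(Δ_2 - Δ_1) = -126
Natural end conditions: m_0 = m_3 = 0.
Hence m_0 = 0, m_1 = 162/5, m_2 = -198/5, m_3 = 0.
On [4, 5], g(t) = 5 + 11/5·(t - 4) - 99/5·(t - 4)² + 33/5·(t - 4)³.
With (t - 4) = 3/4: g(19/4) = -109/64.

-1.7031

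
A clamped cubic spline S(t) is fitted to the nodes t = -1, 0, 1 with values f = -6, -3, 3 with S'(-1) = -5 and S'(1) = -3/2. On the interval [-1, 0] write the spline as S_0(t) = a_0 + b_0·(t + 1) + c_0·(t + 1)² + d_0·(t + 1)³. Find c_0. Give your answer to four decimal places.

10.6250

Write M_i for S''(x_i). With h_i = 1, 1 and divided differences Δ_i = 3, 6, the continuity of S' gives the tridiagonal system
  1·M_0 + 4·M_1 + 1·M_2 = 6(Δ_1 - Δ_0) = 18
Clamped end conditions give two more equations: 2h_0·M_0 + h_0·M_1 = 6(Δ_0 - S'(-1)) = 48 and h_1·M_1 + 2h_1·M_2 = 6(S'(1) - Δ_1) = -45.
Solving the tridiagonal system: M_0 = 85/4, M_1 = 11/2, M_2 = -101/4.
On [-1, 0], with S_0(t) = a_0 + b_0·(t + 1) + c_0·(t + 1)² + d_0·(t + 1)³: c_0 = M_0/2 = 85/8, d_0 = (M_1 - M_0)/(6h_0) = -21/8, b_0 = Δ_0 - h_0(2M_0 + M_1)/6 = -5.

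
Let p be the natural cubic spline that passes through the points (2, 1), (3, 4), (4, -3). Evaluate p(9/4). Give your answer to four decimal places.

2.3359

Put m_i = p'' at the i-th knot. Here h = (1, 1) and Δ = (3, -7), so the interior equations h_(i-1)·m_(i-1) + 2(h_(i-1)+h_i)·m_i + h_i·m_(i+1) = 6(Δ_i − Δ_(i-1)) read
  1·m_0 + 4·m_1 + 1·m_2 = 6(Δ_1 - Δ_0) = -60
Natural end conditions: m_0 = m_2 = 0.
Forward elimination and back-substitution give m_0 = 0, m_1 = -15, m_2 = 0.
On [2, 3], p(x) = 1 + 11/2·(x - 2) + 0·(x - 2)² - 5/2·(x - 2)³.
With (x - 2) = 1/4: p(9/4) = 299/128.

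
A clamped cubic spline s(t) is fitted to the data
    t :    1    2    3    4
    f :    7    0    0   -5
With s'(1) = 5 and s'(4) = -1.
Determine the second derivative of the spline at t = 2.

28

Write M_i for s''(x_i). With h_i = 1, 1, 1 and divided differences Δ_i = -7, 0, -5, the continuity of s' gives the tridiagonal system
  1·M_0 + 4·M_1 + 1·M_2 = 6(Δ_1 - Δ_0) = 42
  1·M_1 + 4·M_2 + 1·M_3 = 6(Δ_2 - Δ_1) = -30
Clamped end conditions give two more equations: 2h_0·M_0 + h_0·M_1 = 6(Δ_0 - s'(1)) = -72 and h_2·M_2 + 2h_2·M_3 = 6(s'(4) - Δ_2) = 24.
Hence M_0 = -50, M_1 = 28, M_2 = -20, M_3 = 22.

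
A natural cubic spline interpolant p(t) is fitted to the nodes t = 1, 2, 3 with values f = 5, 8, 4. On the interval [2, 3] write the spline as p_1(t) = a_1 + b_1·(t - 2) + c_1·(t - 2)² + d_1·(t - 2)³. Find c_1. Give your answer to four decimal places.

-5.2500

Let M_i = p''(x_i). Step sizes h_i = 1, 1; slopes of the chords Δ_i = (y_(i+1) - y_i)/h_i = 3, -4.
  1·M_0 + 4·M_1 + 1·M_2 = 6(Δ_1 - Δ_0) = -42
Natural end conditions: M_0 = M_2 = 0.
Forward elimination and back-substitution give M_0 = 0, M_1 = -21/2, M_2 = 0.
On [2, 3], with p_1(t) = a_1 + b_1·(t - 2) + c_1·(t - 2)² + d_1·(t - 2)³: c_1 = M_1/2 = -21/4, d_1 = (M_2 - M_1)/(6h_1) = 7/4, b_1 = Δ_1 - h_1(2M_1 + M_2)/6 = -1/2.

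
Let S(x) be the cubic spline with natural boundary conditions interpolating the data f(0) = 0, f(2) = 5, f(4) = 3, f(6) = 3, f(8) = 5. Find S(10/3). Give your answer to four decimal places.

Put m_i = S'' at the i-th knot. Here h = (2, 2, 2, 2) and Δ = (5/2, -1, 0, 1), so the interior equations h_(i-1)·m_(i-1) + 2(h_(i-1)+h_i)·m_i + h_i·m_(i+1) = 6(Δ_i − Δ_(i-1)) read
  2·m_0 + 8·m_1 + 2·m_2 = 6(Δ_1 - Δ_0) = -21
  2·m_1 + 8·m_2 + 2·m_3 = 6(Δ_2 - Δ_1) = 6
  2·m_2 + 8·m_3 + 2·m_4 = 6(Δ_3 - Δ_2) = 6
Natural end conditions: m_0 = m_4 = 0.
Hence m_0 = 0, m_1 = -333/112, m_2 = 39/28, m_3 = 45/112, m_4 = 0.
On [2, 4], S(x) = 5 + 29/56·(x - 2) - 333/224·(x - 2)² + 163/448·(x - 2)³.
With (x - 2) = 4/3: S(10/3) = 739/189.

3.9101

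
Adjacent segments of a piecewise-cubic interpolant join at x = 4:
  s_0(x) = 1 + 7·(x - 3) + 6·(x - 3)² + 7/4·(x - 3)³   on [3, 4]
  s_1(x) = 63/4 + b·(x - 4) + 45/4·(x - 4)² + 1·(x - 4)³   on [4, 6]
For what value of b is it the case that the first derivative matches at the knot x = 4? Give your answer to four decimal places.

24.2500

s_0'(x) = 7 + 12·(x - 3) + 21/4·(x - 3)², so s_0'(4) = 97/4. On the right, s_1'(4) = b, so b = 97/4.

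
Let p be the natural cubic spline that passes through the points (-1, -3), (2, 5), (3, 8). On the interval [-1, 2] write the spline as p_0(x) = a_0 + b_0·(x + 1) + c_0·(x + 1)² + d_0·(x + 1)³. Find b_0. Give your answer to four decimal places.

2.5417

Write M_i for p''(x_i). With h_i = 3, 1 and divided differences Δ_i = 8/3, 3, the continuity of p' gives the tridiagonal system
  3·M_0 + 8·M_1 + 1·M_2 = 6(Δ_1 - Δ_0) = 2
Natural end conditions: M_0 = M_2 = 0.
Solving the tridiagonal system: M_0 = 0, M_1 = 1/4, M_2 = 0.
On [-1, 2], with p_0(x) = a_0 + b_0·(x + 1) + c_0·(x + 1)² + d_0·(x + 1)³: c_0 = M_0/2 = 0, d_0 = (M_1 - M_0)/(6h_0) = 1/72, b_0 = Δ_0 - h_0(2M_0 + M_1)/6 = 61/24.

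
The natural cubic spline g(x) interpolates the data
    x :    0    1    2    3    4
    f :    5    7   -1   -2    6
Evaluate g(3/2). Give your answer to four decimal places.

3.3549

Let m_i = g''(x_i). Step sizes h_i = 1, 1, 1, 1; slopes of the chords Δ_i = (y_(i+1) - y_i)/h_i = 2, -8, -1, 8.
  1·m_0 + 4·m_1 + 1·m_2 = 6(Δ_1 - Δ_0) = -60
  1·m_1 + 4·m_2 + 1·m_3 = 6(Δ_2 - Δ_1) = 42
  1·m_2 + 4·m_3 + 1·m_4 = 6(Δ_3 - Δ_2) = 54
Natural end conditions: m_0 = m_4 = 0.
Forward elimination and back-substitution give m_0 = 0, m_1 = -507/28, m_2 = 87/7, m_3 = 291/28, m_4 = 0.
On [1, 2], g(x) = 7 - 113/28·(x - 1) - 507/56·(x - 1)² + 285/56·(x - 1)³.
With (x - 1) = 1/2: g(3/2) = 1503/448.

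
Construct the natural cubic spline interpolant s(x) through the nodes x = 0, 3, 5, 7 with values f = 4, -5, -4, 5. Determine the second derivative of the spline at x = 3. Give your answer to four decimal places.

Let M_i = s''(x_i). Step sizes h_i = 3, 2, 2; slopes of the chords Δ_i = (y_(i+1) - y_i)/h_i = -3, 1/2, 9/2.
  3·M_0 + 10·M_1 + 2·M_2 = 6(Δ_1 - Δ_0) = 21
  2·M_1 + 8·M_2 + 2·M_3 = 6(Δ_2 - Δ_1) = 24
Natural end conditions: M_0 = M_3 = 0.
Solving: M_0 = 0, M_1 = 30/19, M_2 = 99/38, M_3 = 0.

1.5789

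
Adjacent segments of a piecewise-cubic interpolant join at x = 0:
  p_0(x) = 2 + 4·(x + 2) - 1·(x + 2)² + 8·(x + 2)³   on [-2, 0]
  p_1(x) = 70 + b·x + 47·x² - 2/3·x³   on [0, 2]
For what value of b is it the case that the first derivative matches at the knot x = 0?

96

p_0'(x) = 4 - 2·(x + 2) + 24·(x + 2)², so p_0'(0) = 96. On the right, p_1'(0) = b, so b = 96.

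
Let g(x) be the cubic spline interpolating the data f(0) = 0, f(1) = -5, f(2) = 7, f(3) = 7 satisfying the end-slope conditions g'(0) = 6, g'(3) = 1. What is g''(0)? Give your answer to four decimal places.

With M_i denoting the second derivative at x_i, h_i = 1, 1, 1, and Δ_i = (y_(i+1) − y_i)/h_i = -5, 12, 0:
  1·M_0 + 4·M_1 + 1·M_2 = 6(Δ_1 - Δ_0) = 102
  1·M_1 + 4·M_2 + 1·M_3 = 6(Δ_2 - Δ_1) = -72
Clamped end conditions give two more equations: 2h_0·M_0 + h_0·M_1 = 6(Δ_0 - g'(0)) = -66 and h_2·M_2 + 2h_2·M_3 = 6(g'(3) - Δ_2) = 6.
Solving the tridiagonal system: M_0 = -172/3, M_1 = 146/3, M_2 = -106/3, M_3 = 62/3.

-57.3333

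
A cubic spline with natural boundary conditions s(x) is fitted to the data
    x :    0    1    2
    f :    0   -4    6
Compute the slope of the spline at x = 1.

Write σ_i for s''(x_i). With h_i = 1, 1 and divided differences Δ_i = -4, 10, the continuity of s' gives the tridiagonal system
  1·σ_0 + 4·σ_1 + 1·σ_2 = 6(Δ_1 - Δ_0) = 84
Natural end conditions: σ_0 = σ_2 = 0.
Solving the tridiagonal system: σ_0 = 0, σ_1 = 21, σ_2 = 0.
On [1, 2], s'(x) = b_1 + 2c_1·(x - 1) + 3d_1·(x - 1)² with b_1 = Δ_1 - h_1(2σ_1 + σ_2)/6 = 3, c_1 = σ_1/2 = 21/2, d_1 = (σ_2 - σ_1)/(6h_1) = -7/2. So s'(1) = 3.

3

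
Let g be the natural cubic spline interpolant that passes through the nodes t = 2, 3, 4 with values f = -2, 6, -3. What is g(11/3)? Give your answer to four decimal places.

With M_i denoting the second derivative at x_i, h_i = 1, 1, and Δ_i = (y_(i+1) − y_i)/h_i = 8, -9:
  1·M_0 + 4·M_1 + 1·M_2 = 6(Δ_1 - Δ_0) = -102
Natural end conditions: M_0 = M_2 = 0.
Solving: M_0 = 0, M_1 = -51/2, M_2 = 0.
On [3, 4], g(t) = 6 - 1/2·(t - 3) - 51/4·(t - 3)² + 17/4·(t - 3)³.
With (t - 3) = 2/3: g(11/3) = 34/27.

1.2593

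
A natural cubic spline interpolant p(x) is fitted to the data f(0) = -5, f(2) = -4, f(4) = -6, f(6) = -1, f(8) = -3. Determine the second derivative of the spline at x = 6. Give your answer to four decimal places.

Put σ_i = p'' at the i-th knot. Here h = (2, 2, 2, 2) and Δ = (1/2, -1, 5/2, -1), so the interior equations h_(i-1)·σ_(i-1) + 2(h_(i-1)+h_i)·σ_i + h_i·σ_(i+1) = 6(Δ_i − Δ_(i-1)) read
  2·σ_0 + 8·σ_1 + 2·σ_2 = 6(Δ_1 - Δ_0) = -9
  2·σ_1 + 8·σ_2 + 2·σ_3 = 6(Δ_2 - Δ_1) = 21
  2·σ_2 + 8·σ_3 + 2·σ_4 = 6(Δ_3 - Δ_2) = -21
Natural end conditions: σ_0 = σ_4 = 0.
Solving the tridiagonal system: σ_0 = 0, σ_1 = -15/7, σ_2 = 57/14, σ_3 = -51/14, σ_4 = 0.

-3.6429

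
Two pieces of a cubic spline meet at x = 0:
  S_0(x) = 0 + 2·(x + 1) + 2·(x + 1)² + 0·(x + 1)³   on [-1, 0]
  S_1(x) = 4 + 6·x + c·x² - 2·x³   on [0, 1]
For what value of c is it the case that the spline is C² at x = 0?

S_0''(x) = 4 + 0·(x + 1), so S_0''(0) = 4. On the right, S_1''(0) = 2c, so c = 2.

2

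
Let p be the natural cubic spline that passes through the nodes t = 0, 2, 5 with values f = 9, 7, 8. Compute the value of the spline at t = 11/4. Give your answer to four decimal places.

Let σ_i = p''(x_i). Step sizes h_i = 2, 3; slopes of the chords Δ_i = (y_(i+1) - y_i)/h_i = -1, 1/3.
  2·σ_0 + 10·σ_1 + 3·σ_2 = 6(Δ_1 - Δ_0) = 8
Natural end conditions: σ_0 = σ_2 = 0.
Hence σ_0 = 0, σ_1 = 4/5, σ_2 = 0.
On [2, 5], p(t) = 7 - 7/15·(t - 2) + 2/5·(t - 2)² - 2/45·(t - 2)³.
With (t - 2) = 3/4: p(11/4) = 1097/160.

6.8563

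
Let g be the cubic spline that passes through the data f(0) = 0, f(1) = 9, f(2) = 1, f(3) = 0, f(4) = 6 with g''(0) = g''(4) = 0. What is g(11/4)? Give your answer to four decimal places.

-0.7377

Write σ_i for g''(x_i). With h_i = 1, 1, 1, 1 and divided differences Δ_i = 9, -8, -1, 6, the continuity of g' gives the tridiagonal system
  1·σ_0 + 4·σ_1 + 1·σ_2 = 6(Δ_1 - Δ_0) = -102
  1·σ_1 + 4·σ_2 + 1·σ_3 = 6(Δ_2 - Δ_1) = 42
  1·σ_2 + 4·σ_3 + 1·σ_4 = 6(Δ_3 - Δ_2) = 42
Natural end conditions: σ_0 = σ_4 = 0.
Solving the tridiagonal system: σ_0 = 0, σ_1 = -207/7, σ_2 = 114/7, σ_3 = 45/7, σ_4 = 0.
On [2, 3], g(x) = 1 - 15/2·(x - 2) + 57/7·(x - 2)² - 23/14·(x - 2)³.
With (x - 2) = 3/4: g(11/4) = -661/896.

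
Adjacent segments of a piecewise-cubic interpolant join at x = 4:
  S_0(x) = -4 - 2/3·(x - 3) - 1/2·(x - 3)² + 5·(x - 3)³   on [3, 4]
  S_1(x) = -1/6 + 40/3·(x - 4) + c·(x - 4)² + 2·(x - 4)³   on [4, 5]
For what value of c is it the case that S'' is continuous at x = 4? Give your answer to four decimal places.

14.5000

S_0''(x) = -1 + 30·(x - 3), so S_0''(4) = 29. On the right, S_1''(4) = 2c, so c = 29/2.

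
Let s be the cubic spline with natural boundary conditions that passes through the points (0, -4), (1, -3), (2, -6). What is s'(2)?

-4

Let M_i = s''(x_i). Step sizes h_i = 1, 1; slopes of the chords Δ_i = (y_(i+1) - y_i)/h_i = 1, -3.
  1·M_0 + 4·M_1 + 1·M_2 = 6(Δ_1 - Δ_0) = -24
Natural end conditions: M_0 = M_2 = 0.
Forward elimination and back-substitution give M_0 = 0, M_1 = -6, M_2 = 0.
On [1, 2], s'(x) = b_1 + 2c_1·(x - 1) + 3d_1·(x - 1)² with b_1 = Δ_1 - h_1(2M_1 + M_2)/6 = -1, c_1 = M_1/2 = -3, d_1 = (M_2 - M_1)/(6h_1) = 1. So s'(2) = -4.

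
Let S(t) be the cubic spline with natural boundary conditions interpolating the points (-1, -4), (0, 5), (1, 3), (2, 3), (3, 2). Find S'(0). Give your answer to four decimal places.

With σ_i denoting the second derivative at x_i, h_i = 1, 1, 1, 1, and Δ_i = (y_(i+1) − y_i)/h_i = 9, -2, 0, -1:
  1·σ_0 + 4·σ_1 + 1·σ_2 = 6(Δ_1 - Δ_0) = -66
  1·σ_1 + 4·σ_2 + 1·σ_3 = 6(Δ_2 - Δ_1) = 12
  1·σ_2 + 4·σ_3 + 1·σ_4 = 6(Δ_3 - Δ_2) = -6
Natural end conditions: σ_0 = σ_4 = 0.
Hence σ_0 = 0, σ_1 = -261/14, σ_2 = 60/7, σ_3 = -51/14, σ_4 = 0.
On [0, 1], S'(t) = b_1 + 2c_1·t + 3d_1·t² with b_1 = Δ_1 - h_1(2σ_1 + σ_2)/6 = 39/14, c_1 = σ_1/2 = -261/28, d_1 = (σ_2 - σ_1)/(6h_1) = 127/28. So S'(0) = 39/14.

2.7857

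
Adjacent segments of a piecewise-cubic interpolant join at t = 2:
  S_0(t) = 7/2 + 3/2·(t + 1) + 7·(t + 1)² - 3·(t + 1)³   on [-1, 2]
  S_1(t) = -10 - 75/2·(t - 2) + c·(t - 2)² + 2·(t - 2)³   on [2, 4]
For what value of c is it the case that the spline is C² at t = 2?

-20

S_0''(t) = 14 - 18·(t + 1), so S_0''(2) = -40. On the right, S_1''(2) = 2c, so c = -20.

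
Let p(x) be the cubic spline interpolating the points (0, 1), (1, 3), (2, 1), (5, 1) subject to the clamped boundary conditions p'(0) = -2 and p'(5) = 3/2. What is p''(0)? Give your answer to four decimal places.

17.5517

Let σ_i = p''(x_i). Step sizes h_i = 1, 1, 3; slopes of the chords Δ_i = (y_(i+1) - y_i)/h_i = 2, -2, 0.
  1·σ_0 + 4·σ_1 + 1·σ_2 = 6(Δ_1 - Δ_0) = -24
  1·σ_1 + 8·σ_2 + 3·σ_3 = 6(Δ_2 - Δ_1) = 12
Clamped end conditions give two more equations: 2h_0·σ_0 + h_0·σ_1 = 6(Δ_0 - p'(0)) = 24 and h_2·σ_2 + 2h_2·σ_3 = 6(p'(5) - Δ_2) = 9.
Solving the tridiagonal system: σ_0 = 509/29, σ_1 = -322/29, σ_2 = 83/29, σ_3 = 2/29.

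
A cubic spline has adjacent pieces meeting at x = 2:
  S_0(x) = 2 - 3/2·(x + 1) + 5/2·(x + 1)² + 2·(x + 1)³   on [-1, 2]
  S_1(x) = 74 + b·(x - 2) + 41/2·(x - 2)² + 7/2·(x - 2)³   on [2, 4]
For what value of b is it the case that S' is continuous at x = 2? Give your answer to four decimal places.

67.5000

S_0'(x) = -3/2 + 5·(x + 1) + 6·(x + 1)², so S_0'(2) = 135/2. On the right, S_1'(2) = b, so b = 135/2.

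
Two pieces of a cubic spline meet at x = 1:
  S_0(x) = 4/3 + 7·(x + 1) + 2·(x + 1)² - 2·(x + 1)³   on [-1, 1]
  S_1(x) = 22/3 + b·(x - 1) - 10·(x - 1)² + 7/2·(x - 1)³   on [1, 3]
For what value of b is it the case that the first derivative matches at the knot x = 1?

S_0'(x) = 7 + 4·(x + 1) - 6·(x + 1)², so S_0'(1) = -9. On the right, S_1'(1) = b, so b = -9.

-9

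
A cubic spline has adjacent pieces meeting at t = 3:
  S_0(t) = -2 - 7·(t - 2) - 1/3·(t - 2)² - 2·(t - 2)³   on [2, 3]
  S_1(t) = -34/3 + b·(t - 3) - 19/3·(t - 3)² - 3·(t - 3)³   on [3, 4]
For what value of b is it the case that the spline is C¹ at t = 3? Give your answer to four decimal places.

-13.6667

S_0'(t) = -7 - 2/3·(t - 2) - 6·(t - 2)², so S_0'(3) = -41/3. On the right, S_1'(3) = b, so b = -41/3.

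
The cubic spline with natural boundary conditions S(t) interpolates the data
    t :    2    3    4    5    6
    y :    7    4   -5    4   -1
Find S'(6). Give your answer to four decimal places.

Let m_i = S''(x_i). Step sizes h_i = 1, 1, 1, 1; slopes of the chords Δ_i = (y_(i+1) - y_i)/h_i = -3, -9, 9, -5.
  1·m_0 + 4·m_1 + 1·m_2 = 6(Δ_1 - Δ_0) = -36
  1·m_1 + 4·m_2 + 1·m_3 = 6(Δ_2 - Δ_1) = 108
  1·m_2 + 4·m_3 + 1·m_4 = 6(Δ_3 - Δ_2) = -84
Natural end conditions: m_0 = m_4 = 0.
Forward elimination and back-substitution give m_0 = 0, m_1 = -132/7, m_2 = 276/7, m_3 = -216/7, m_4 = 0.
On [5, 6], S'(t) = b_3 + 2c_3·(t - 5) + 3d_3·(t - 5)² with b_3 = Δ_3 - h_3(2m_3 + m_4)/6 = 37/7, c_3 = m_3/2 = -108/7, d_3 = (m_4 - m_3)/(6h_3) = 36/7. So S'(6) = -71/7.

-10.1429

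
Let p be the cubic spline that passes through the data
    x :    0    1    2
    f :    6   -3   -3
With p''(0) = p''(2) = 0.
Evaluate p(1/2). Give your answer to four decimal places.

With σ_i denoting the second derivative at x_i, h_i = 1, 1, and Δ_i = (y_(i+1) − y_i)/h_i = -9, 0:
  1·σ_0 + 4·σ_1 + 1·σ_2 = 6(Δ_1 - Δ_0) = 54
Natural end conditions: σ_0 = σ_2 = 0.
Hence σ_0 = 0, σ_1 = 27/2, σ_2 = 0.
On [0, 1], p(x) = 6 - 45/4·x + 0·x² + 9/4·x³.
With x = 1/2: p(1/2) = 21/32.

0.6563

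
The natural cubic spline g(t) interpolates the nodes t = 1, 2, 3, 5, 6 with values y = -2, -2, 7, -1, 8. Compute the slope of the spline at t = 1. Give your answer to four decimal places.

-3.2131

With M_i denoting the second derivative at x_i, h_i = 1, 1, 2, 1, and Δ_i = (y_(i+1) − y_i)/h_i = 0, 9, -4, 9:
  1·M_0 + 4·M_1 + 1·M_2 = 6(Δ_1 - Δ_0) = 54
  1·M_1 + 6·M_2 + 2·M_3 = 6(Δ_2 - Δ_1) = -78
  2·M_2 + 6·M_3 + 1·M_4 = 6(Δ_3 - Δ_2) = 78
Natural end conditions: M_0 = M_4 = 0.
Solving the tridiagonal system: M_0 = 0, M_1 = 1176/61, M_2 = -1410/61, M_3 = 1263/61, M_4 = 0.
On [1, 2], g'(t) = b_0 + 2c_0·(t - 1) + 3d_0·(t - 1)² with b_0 = Δ_0 - h_0(2M_0 + M_1)/6 = -196/61, c_0 = M_0/2 = 0, d_0 = (M_1 - M_0)/(6h_0) = 196/61. So g'(1) = -196/61.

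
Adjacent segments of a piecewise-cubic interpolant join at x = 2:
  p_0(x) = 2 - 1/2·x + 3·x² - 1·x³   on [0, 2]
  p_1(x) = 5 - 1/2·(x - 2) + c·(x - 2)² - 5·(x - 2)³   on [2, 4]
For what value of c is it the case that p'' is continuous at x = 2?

-3

p_0''(x) = 6 - 6·x, so p_0''(2) = -6. On the right, p_1''(2) = 2c, so c = -3.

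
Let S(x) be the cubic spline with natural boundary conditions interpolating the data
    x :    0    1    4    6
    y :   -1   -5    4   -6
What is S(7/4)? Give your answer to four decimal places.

-4.1345

Put M_i = S'' at the i-th knot. Here h = (1, 3, 2) and Δ = (-4, 3, -5), so the interior equations h_(i-1)·M_(i-1) + 2(h_(i-1)+h_i)·M_i + h_i·M_(i+1) = 6(Δ_i − Δ_(i-1)) read
  1·M_0 + 8·M_1 + 3·M_2 = 6(Δ_1 - Δ_0) = 42
  3·M_1 + 10·M_2 + 2·M_3 = 6(Δ_2 - Δ_1) = -48
Natural end conditions: M_0 = M_3 = 0.
Forward elimination and back-substitution give M_0 = 0, M_1 = 564/71, M_2 = -510/71, M_3 = 0.
On [1, 4], S(x) = -5 - 96/71·(x - 1) + 282/71·(x - 1)² - 179/213·(x - 1)³.
With (x - 1) = 3/4: S(7/4) = -18787/4544.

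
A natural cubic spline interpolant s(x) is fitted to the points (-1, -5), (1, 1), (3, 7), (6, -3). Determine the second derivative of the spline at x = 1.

1

With m_i denoting the second derivative at x_i, h_i = 2, 2, 3, and Δ_i = (y_(i+1) − y_i)/h_i = 3, 3, -10/3:
  2·m_0 + 8·m_1 + 2·m_2 = 6(Δ_1 - Δ_0) = 0
  2·m_1 + 10·m_2 + 3·m_3 = 6(Δ_2 - Δ_1) = -38
Natural end conditions: m_0 = m_3 = 0.
Solving: m_0 = 0, m_1 = 1, m_2 = -4, m_3 = 0.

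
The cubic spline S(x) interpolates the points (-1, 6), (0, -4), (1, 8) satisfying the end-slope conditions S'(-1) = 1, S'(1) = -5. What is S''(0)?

Write M_i for S''(x_i). With h_i = 1, 1 and divided differences Δ_i = -10, 12, the continuity of S' gives the tridiagonal system
  1·M_0 + 4·M_1 + 1·M_2 = 6(Δ_1 - Δ_0) = 132
Clamped end conditions give two more equations: 2h_0·M_0 + h_0·M_1 = 6(Δ_0 - S'(-1)) = -66 and h_1·M_1 + 2h_1·M_2 = 6(S'(1) - Δ_1) = -102.
Hence M_0 = -69, M_1 = 72, M_2 = -87.

72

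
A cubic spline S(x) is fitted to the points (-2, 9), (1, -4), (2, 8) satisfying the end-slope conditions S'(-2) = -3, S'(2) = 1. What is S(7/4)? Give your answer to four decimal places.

6.5410

Write M_i for S''(x_i). With h_i = 3, 1 and divided differences Δ_i = -13/3, 12, the continuity of S' gives the tridiagonal system
  3·M_0 + 8·M_1 + 1·M_2 = 6(Δ_1 - Δ_0) = 98
Clamped end conditions give two more equations: 2h_0·M_0 + h_0·M_1 = 6(Δ_0 - S'(-2)) = -8 and h_1·M_1 + 2h_1·M_2 = 6(S'(2) - Δ_1) = -66.
Hence M_0 = -151/12, M_1 = 45/2, M_2 = -177/4.
On [1, 2], S(x) = -4 + 95/8·(x - 1) + 45/4·(x - 1)² - 89/8·(x - 1)³.
With (x - 1) = 3/4: S(7/4) = 3349/512.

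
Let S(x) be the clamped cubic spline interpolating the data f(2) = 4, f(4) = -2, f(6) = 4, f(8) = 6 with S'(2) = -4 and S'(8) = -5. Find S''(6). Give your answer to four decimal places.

-0.5333

Write M_i for S''(x_i). With h_i = 2, 2, 2 and divided differences Δ_i = -3, 3, 1, the continuity of S' gives the tridiagonal system
  2·M_0 + 8·M_1 + 2·M_2 = 6(Δ_1 - Δ_0) = 36
  2·M_1 + 8·M_2 + 2·M_3 = 6(Δ_2 - Δ_1) = -12
Clamped end conditions give two more equations: 2h_0·M_0 + h_0·M_1 = 6(Δ_0 - S'(2)) = 6 and h_2·M_2 + 2h_2·M_3 = 6(S'(8) - Δ_2) = -36.
Solving the tridiagonal system: M_0 = -14/15, M_1 = 73/15, M_2 = -8/15, M_3 = -131/15.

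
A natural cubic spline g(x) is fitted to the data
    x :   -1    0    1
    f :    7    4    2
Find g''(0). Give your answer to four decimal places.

Write σ_i for g''(x_i). With h_i = 1, 1 and divided differences Δ_i = -3, -2, the continuity of g' gives the tridiagonal system
  1·σ_0 + 4·σ_1 + 1·σ_2 = 6(Δ_1 - Δ_0) = 6
Natural end conditions: σ_0 = σ_2 = 0.
Solving the tridiagonal system: σ_0 = 0, σ_1 = 3/2, σ_2 = 0.

1.5000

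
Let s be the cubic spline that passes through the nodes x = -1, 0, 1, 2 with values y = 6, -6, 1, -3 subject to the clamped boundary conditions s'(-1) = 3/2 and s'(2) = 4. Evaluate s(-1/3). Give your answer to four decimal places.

Write σ_i for s''(x_i). With h_i = 1, 1, 1 and divided differences Δ_i = -12, 7, -4, the continuity of s' gives the tridiagonal system
  1·σ_0 + 4·σ_1 + 1·σ_2 = 6(Δ_1 - Δ_0) = 114
  1·σ_1 + 4·σ_2 + 1·σ_3 = 6(Δ_2 - Δ_1) = -66
Clamped end conditions give two more equations: 2h_0·σ_0 + h_0·σ_1 = 6(Δ_0 - s'(-1)) = -81 and h_2·σ_2 + 2h_2·σ_3 = 6(s'(2) - Δ_2) = 48.
Forward elimination and back-substitution give σ_0 = -1028/15, σ_1 = 841/15, σ_2 = -626/15, σ_3 = 673/15.
On [-1, 0], s(x) = 6 + 3/2·(x + 1) - 514/15·(x + 1)² + 623/30·(x + 1)³.
With (x + 1) = 2/3: s(-1/3) = -841/405.

-2.0765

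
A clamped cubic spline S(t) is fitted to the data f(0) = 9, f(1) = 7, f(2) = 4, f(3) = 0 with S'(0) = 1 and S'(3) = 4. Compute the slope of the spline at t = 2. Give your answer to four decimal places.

Let σ_i = S''(x_i). Step sizes h_i = 1, 1, 1; slopes of the chords Δ_i = (y_(i+1) - y_i)/h_i = -2, -3, -4.
  1·σ_0 + 4·σ_1 + 1·σ_2 = 6(Δ_1 - Δ_0) = -6
  1·σ_1 + 4·σ_2 + 1·σ_3 = 6(Δ_2 - Δ_1) = -6
Clamped end conditions give two more equations: 2h_0·σ_0 + h_0·σ_1 = 6(Δ_0 - S'(0)) = -18 and h_2·σ_2 + 2h_2·σ_3 = 6(S'(3) - Δ_2) = 48.
Solving: σ_0 = -54/5, σ_1 = 18/5, σ_2 = -48/5, σ_3 = 144/5.
On [2, 3], S'(t) = b_2 + 2c_2·(t - 2) + 3d_2·(t - 2)² with b_2 = Δ_2 - h_2(2σ_2 + σ_3)/6 = -28/5, c_2 = σ_2/2 = -24/5, d_2 = (σ_3 - σ_2)/(6h_2) = 32/5. So S'(2) = -28/5.

-5.6000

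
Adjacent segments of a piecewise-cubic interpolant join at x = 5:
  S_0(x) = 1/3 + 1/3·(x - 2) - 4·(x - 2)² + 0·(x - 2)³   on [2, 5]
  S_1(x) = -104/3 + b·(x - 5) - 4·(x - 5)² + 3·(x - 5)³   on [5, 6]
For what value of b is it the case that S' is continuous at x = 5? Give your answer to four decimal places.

-23.6667

S_0'(x) = 1/3 - 8·(x - 2) + 0·(x - 2)², so S_0'(5) = -71/3. On the right, S_1'(5) = b, so b = -71/3.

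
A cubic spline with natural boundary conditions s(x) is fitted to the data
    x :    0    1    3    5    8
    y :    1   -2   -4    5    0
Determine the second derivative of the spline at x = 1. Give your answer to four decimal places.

0.2500

With M_i denoting the second derivative at x_i, h_i = 1, 2, 2, 3, and Δ_i = (y_(i+1) − y_i)/h_i = -3, -1, 9/2, -5/3:
  1·M_0 + 6·M_1 + 2·M_2 = 6(Δ_1 - Δ_0) = 12
  2·M_1 + 8·M_2 + 2·M_3 = 6(Δ_2 - Δ_1) = 33
  2·M_2 + 10·M_3 + 3·M_4 = 6(Δ_3 - Δ_2) = -37
Natural end conditions: M_0 = M_4 = 0.
Solving: M_0 = 0, M_1 = 1/4, M_2 = 21/4, M_3 = -19/4, M_4 = 0.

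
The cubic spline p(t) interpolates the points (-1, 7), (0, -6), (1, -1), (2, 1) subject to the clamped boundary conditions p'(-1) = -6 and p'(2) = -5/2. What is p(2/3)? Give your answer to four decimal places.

-3.8741

With σ_i denoting the second derivative at x_i, h_i = 1, 1, 1, and Δ_i = (y_(i+1) − y_i)/h_i = -13, 5, 2:
  1·σ_0 + 4·σ_1 + 1·σ_2 = 6(Δ_1 - Δ_0) = 108
  1·σ_1 + 4·σ_2 + 1·σ_3 = 6(Δ_2 - Δ_1) = -18
Clamped end conditions give two more equations: 2h_0·σ_0 + h_0·σ_1 = 6(Δ_0 - p'(-1)) = -42 and h_2·σ_2 + 2h_2·σ_3 = 6(p'(2) - Δ_2) = -27.
Solving the tridiagonal system: σ_0 = -619/15, σ_1 = 608/15, σ_2 = -193/15, σ_3 = -106/15.
On [0, 1], p(t) = -6 - 191/30·t + 304/15·t² - 89/10·t³.
With t = 2/3: p(2/3) = -523/135.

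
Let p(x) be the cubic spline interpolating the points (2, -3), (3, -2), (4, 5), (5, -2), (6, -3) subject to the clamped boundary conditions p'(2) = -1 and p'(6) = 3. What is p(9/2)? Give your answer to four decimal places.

2.3661

Put M_i = p'' at the i-th knot. Here h = (1, 1, 1, 1) and Δ = (1, 7, -7, -1), so the interior equations h_(i-1)·M_(i-1) + 2(h_(i-1)+h_i)·M_i + h_i·M_(i+1) = 6(Δ_i − Δ_(i-1)) read
  1·M_0 + 4·M_1 + 1·M_2 = 6(Δ_1 - Δ_0) = 36
  1·M_1 + 4·M_2 + 1·M_3 = 6(Δ_2 - Δ_1) = -84
  1·M_2 + 4·M_3 + 1·M_4 = 6(Δ_3 - Δ_2) = 36
Clamped end conditions give two more equations: 2h_0·M_0 + h_0·M_1 = 6(Δ_0 - p'(2)) = 12 and h_3·M_3 + 2h_3·M_4 = 6(p'(6) - Δ_3) = 24.
Hence M_0 = -17/7, M_1 = 118/7, M_2 = -29, M_3 = 106/7, M_4 = 31/7.
On [4, 5], p(x) = 5 + 1/7·(x - 4) - 29/2·(x - 4)² + 103/14·(x - 4)³.
With (x - 4) = 1/2: p(9/2) = 265/112.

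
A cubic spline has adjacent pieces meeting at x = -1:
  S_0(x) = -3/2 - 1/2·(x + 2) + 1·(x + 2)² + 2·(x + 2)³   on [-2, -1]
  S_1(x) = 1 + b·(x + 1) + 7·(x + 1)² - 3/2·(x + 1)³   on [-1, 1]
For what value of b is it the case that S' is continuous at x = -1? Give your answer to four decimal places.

S_0'(x) = -1/2 + 2·(x + 2) + 6·(x + 2)², so S_0'(-1) = 15/2. On the right, S_1'(-1) = b, so b = 15/2.

7.5000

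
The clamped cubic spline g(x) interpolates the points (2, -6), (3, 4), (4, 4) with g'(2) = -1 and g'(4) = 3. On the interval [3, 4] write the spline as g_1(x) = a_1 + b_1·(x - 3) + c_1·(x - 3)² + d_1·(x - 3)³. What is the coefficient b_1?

7

Put m_i = g'' at the i-th knot. Here h = (1, 1) and Δ = (10, 0), so the interior equations h_(i-1)·m_(i-1) + 2(h_(i-1)+h_i)·m_i + h_i·m_(i+1) = 6(Δ_i − Δ_(i-1)) read
  1·m_0 + 4·m_1 + 1·m_2 = 6(Δ_1 - Δ_0) = -60
Clamped end conditions give two more equations: 2h_0·m_0 + h_0·m_1 = 6(Δ_0 - g'(2)) = 66 and h_1·m_1 + 2h_1·m_2 = 6(g'(4) - Δ_1) = 18.
Hence m_0 = 50, m_1 = -34, m_2 = 26.
On [3, 4], with g_1(x) = a_1 + b_1·(x - 3) + c_1·(x - 3)² + d_1·(x - 3)³: c_1 = m_1/2 = -17, d_1 = (m_2 - m_1)/(6h_1) = 10, b_1 = Δ_1 - h_1(2m_1 + m_2)/6 = 7.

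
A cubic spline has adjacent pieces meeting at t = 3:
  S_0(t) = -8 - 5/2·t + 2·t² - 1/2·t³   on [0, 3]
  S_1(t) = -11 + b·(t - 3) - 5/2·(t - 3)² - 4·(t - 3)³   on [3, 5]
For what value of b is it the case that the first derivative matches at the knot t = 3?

-4

S_0'(t) = -5/2 + 4·t - 3/2·t², so S_0'(3) = -4. On the right, S_1'(3) = b, so b = -4.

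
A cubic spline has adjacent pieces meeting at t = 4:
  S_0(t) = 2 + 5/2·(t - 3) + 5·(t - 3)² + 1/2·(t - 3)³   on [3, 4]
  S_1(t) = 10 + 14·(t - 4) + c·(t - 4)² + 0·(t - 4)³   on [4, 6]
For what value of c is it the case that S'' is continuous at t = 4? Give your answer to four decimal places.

6.5000

S_0''(t) = 10 + 3·(t - 3), so S_0''(4) = 13. On the right, S_1''(4) = 2c, so c = 13/2.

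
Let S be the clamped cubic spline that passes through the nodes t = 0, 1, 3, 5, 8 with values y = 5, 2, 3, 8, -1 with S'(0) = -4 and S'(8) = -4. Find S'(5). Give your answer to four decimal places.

Put M_i = S'' at the i-th knot. Here h = (1, 2, 2, 3) and Δ = (-3, 1/2, 5/2, -3), so the interior equations h_(i-1)·M_(i-1) + 2(h_(i-1)+h_i)·M_i + h_i·M_(i+1) = 6(Δ_i − Δ_(i-1)) read
  1·M_0 + 6·M_1 + 2·M_2 = 6(Δ_1 - Δ_0) = 21
  2·M_1 + 8·M_2 + 2·M_3 = 6(Δ_2 - Δ_1) = 12
  2·M_2 + 10·M_3 + 3·M_4 = 6(Δ_3 - Δ_2) = -33
Clamped end conditions give two more equations: 2h_0·M_0 + h_0·M_1 = 6(Δ_0 - S'(0)) = 6 and h_3·M_3 + 2h_3·M_4 = 6(S'(8) - Δ_3) = -6.
Solving the tridiagonal system: M_0 = 90/53, M_1 = 138/53, M_2 = 195/106, M_3 = -210/53, M_4 = 52/53.
On [5, 8], S'(t) = b_3 + 2c_3·(t - 5) + 3d_3·(t - 5)² with b_3 = Δ_3 - h_3(2M_3 + M_4)/6 = 25/53, c_3 = M_3/2 = -105/53, d_3 = (M_4 - M_3)/(6h_3) = 131/477. So S'(5) = 25/53.

0.4717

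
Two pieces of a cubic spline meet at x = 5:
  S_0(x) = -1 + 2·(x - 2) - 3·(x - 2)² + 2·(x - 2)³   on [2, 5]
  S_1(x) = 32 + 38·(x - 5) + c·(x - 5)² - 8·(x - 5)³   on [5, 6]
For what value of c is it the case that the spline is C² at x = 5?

S_0''(x) = -6 + 12·(x - 2), so S_0''(5) = 30. On the right, S_1''(5) = 2c, so c = 15.

15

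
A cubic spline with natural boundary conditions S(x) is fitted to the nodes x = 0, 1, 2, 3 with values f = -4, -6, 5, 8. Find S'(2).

9

With σ_i denoting the second derivative at x_i, h_i = 1, 1, 1, and Δ_i = (y_(i+1) − y_i)/h_i = -2, 11, 3:
  1·σ_0 + 4·σ_1 + 1·σ_2 = 6(Δ_1 - Δ_0) = 78
  1·σ_1 + 4·σ_2 + 1·σ_3 = 6(Δ_2 - Δ_1) = -48
Natural end conditions: σ_0 = σ_3 = 0.
Solving: σ_0 = 0, σ_1 = 24, σ_2 = -18, σ_3 = 0.
On [2, 3], S'(x) = b_2 + 2c_2·(x - 2) + 3d_2·(x - 2)² with b_2 = Δ_2 - h_2(2σ_2 + σ_3)/6 = 9, c_2 = σ_2/2 = -9, d_2 = (σ_3 - σ_2)/(6h_2) = 3. So S'(2) = 9.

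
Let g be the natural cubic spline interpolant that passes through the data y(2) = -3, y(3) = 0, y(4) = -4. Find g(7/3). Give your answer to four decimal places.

Put M_i = g'' at the i-th knot. Here h = (1, 1) and Δ = (3, -4), so the interior equations h_(i-1)·M_(i-1) + 2(h_(i-1)+h_i)·M_i + h_i·M_(i+1) = 6(Δ_i − Δ_(i-1)) read
  1·M_0 + 4·M_1 + 1·M_2 = 6(Δ_1 - Δ_0) = -42
Natural end conditions: M_0 = M_2 = 0.
Forward elimination and back-substitution give M_0 = 0, M_1 = -21/2, M_2 = 0.
On [2, 3], g(x) = -3 + 19/4·(x - 2) + 0·(x - 2)² - 7/4·(x - 2)³.
With (x - 2) = 1/3: g(7/3) = -40/27.

-1.4815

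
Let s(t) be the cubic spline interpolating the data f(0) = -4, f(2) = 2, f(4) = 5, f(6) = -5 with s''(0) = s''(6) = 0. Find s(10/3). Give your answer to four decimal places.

5.1901

Write M_i for s''(x_i). With h_i = 2, 2, 2 and divided differences Δ_i = 3, 3/2, -5, the continuity of s' gives the tridiagonal system
  2·M_0 + 8·M_1 + 2·M_2 = 6(Δ_1 - Δ_0) = -9
  2·M_1 + 8·M_2 + 2·M_3 = 6(Δ_2 - Δ_1) = -39
Natural end conditions: M_0 = M_3 = 0.
Solving: M_0 = 0, M_1 = 1/10, M_2 = -49/10, M_3 = 0.
On [2, 4], s(t) = 2 + 46/15·(t - 2) + 1/20·(t - 2)² - 5/12·(t - 2)³.
With (t - 2) = 4/3: s(10/3) = 2102/405.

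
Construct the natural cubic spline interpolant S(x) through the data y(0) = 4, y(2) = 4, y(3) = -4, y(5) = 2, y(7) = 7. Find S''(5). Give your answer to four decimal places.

-3.8789

Put σ_i = S'' at the i-th knot. Here h = (2, 1, 2, 2) and Δ = (0, -8, 3, 5/2), so the interior equations h_(i-1)·σ_(i-1) + 2(h_(i-1)+h_i)·σ_i + h_i·σ_(i+1) = 6(Δ_i − Δ_(i-1)) read
  2·σ_0 + 6·σ_1 + 1·σ_2 = 6(Δ_1 - Δ_0) = -48
  1·σ_1 + 6·σ_2 + 2·σ_3 = 6(Δ_2 - Δ_1) = 66
  2·σ_2 + 8·σ_3 + 2·σ_4 = 6(Δ_3 - Δ_2) = -3
Natural end conditions: σ_0 = σ_4 = 0.
Hence σ_0 = 0, σ_1 = -1323/128, σ_2 = 897/64, σ_3 = -993/256, σ_4 = 0.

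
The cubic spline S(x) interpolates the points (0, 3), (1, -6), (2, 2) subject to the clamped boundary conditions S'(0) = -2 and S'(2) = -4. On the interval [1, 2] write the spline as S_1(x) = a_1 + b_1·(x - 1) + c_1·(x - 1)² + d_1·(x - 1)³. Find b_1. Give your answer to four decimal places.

0.7500

Let M_i = S''(x_i). Step sizes h_i = 1, 1; slopes of the chords Δ_i = (y_(i+1) - y_i)/h_i = -9, 8.
  1·M_0 + 4·M_1 + 1·M_2 = 6(Δ_1 - Δ_0) = 102
Clamped end conditions give two more equations: 2h_0·M_0 + h_0·M_1 = 6(Δ_0 - S'(0)) = -42 and h_1·M_1 + 2h_1·M_2 = 6(S'(2) - Δ_1) = -72.
Forward elimination and back-substitution give M_0 = -95/2, M_1 = 53, M_2 = -125/2.
On [1, 2], with S_1(x) = a_1 + b_1·(x - 1) + c_1·(x - 1)² + d_1·(x - 1)³: c_1 = M_1/2 = 53/2, d_1 = (M_2 - M_1)/(6h_1) = -77/4, b_1 = Δ_1 - h_1(2M_1 + M_2)/6 = 3/4.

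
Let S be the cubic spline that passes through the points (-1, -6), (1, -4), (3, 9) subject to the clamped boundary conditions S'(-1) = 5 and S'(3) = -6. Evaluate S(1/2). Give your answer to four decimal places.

-5.4961

With M_i denoting the second derivative at x_i, h_i = 2, 2, and Δ_i = (y_(i+1) − y_i)/h_i = 1, 13/2:
  2·M_0 + 8·M_1 + 2·M_2 = 6(Δ_1 - Δ_0) = 33
Clamped end conditions give two more equations: 2h_0·M_0 + h_0·M_1 = 6(Δ_0 - S'(-1)) = -24 and h_1·M_1 + 2h_1·M_2 = 6(S'(3) - Δ_1) = -75.
Solving: M_0 = -103/8, M_1 = 55/4, M_2 = -205/8.
On [-1, 1], S(x) = -6 + 5·(x + 1) - 103/16·(x + 1)² + 71/32·(x + 1)³.
With (x + 1) = 3/2: S(1/2) = -1407/256.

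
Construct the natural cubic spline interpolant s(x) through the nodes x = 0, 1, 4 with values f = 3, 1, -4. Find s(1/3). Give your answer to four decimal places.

2.3210

Put m_i = s'' at the i-th knot. Here h = (1, 3) and Δ = (-2, -5/3), so the interior equations h_(i-1)·m_(i-1) + 2(h_(i-1)+h_i)·m_i + h_i·m_(i+1) = 6(Δ_i − Δ_(i-1)) read
  1·m_0 + 8·m_1 + 3·m_2 = 6(Δ_1 - Δ_0) = 2
Natural end conditions: m_0 = m_2 = 0.
Solving the tridiagonal system: m_0 = 0, m_1 = 1/4, m_2 = 0.
On [0, 1], s(x) = 3 - 49/24·x + 0·x² + 1/24·x³.
With x = 1/3: s(1/3) = 188/81.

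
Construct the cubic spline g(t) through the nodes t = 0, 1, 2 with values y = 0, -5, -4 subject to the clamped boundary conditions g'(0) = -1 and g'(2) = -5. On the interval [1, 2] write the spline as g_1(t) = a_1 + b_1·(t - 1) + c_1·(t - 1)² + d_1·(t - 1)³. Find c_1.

Write M_i for g''(x_i). With h_i = 1, 1 and divided differences Δ_i = -5, 1, the continuity of g' gives the tridiagonal system
  1·M_0 + 4·M_1 + 1·M_2 = 6(Δ_1 - Δ_0) = 36
Clamped end conditions give two more equations: 2h_0·M_0 + h_0·M_1 = 6(Δ_0 - g'(0)) = -24 and h_1·M_1 + 2h_1·M_2 = 6(g'(2) - Δ_1) = -36.
Solving the tridiagonal system: M_0 = -23, M_1 = 22, M_2 = -29.
On [1, 2], with g_1(t) = a_1 + b_1·(t - 1) + c_1·(t - 1)² + d_1·(t - 1)³: c_1 = M_1/2 = 11, d_1 = (M_2 - M_1)/(6h_1) = -17/2, b_1 = Δ_1 - h_1(2M_1 + M_2)/6 = -3/2.

11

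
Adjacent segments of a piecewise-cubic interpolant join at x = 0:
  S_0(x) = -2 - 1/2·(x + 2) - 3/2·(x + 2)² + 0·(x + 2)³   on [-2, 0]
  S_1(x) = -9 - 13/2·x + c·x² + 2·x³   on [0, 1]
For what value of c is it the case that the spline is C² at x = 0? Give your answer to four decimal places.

S_0''(x) = -3 + 0·(x + 2), so S_0''(0) = -3. On the right, S_1''(0) = 2c, so c = -3/2.

-1.5000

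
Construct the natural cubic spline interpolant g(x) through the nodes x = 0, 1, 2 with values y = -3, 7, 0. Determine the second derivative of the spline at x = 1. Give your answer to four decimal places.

-25.5000

Put m_i = g'' at the i-th knot. Here h = (1, 1) and Δ = (10, -7), so the interior equations h_(i-1)·m_(i-1) + 2(h_(i-1)+h_i)·m_i + h_i·m_(i+1) = 6(Δ_i − Δ_(i-1)) read
  1·m_0 + 4·m_1 + 1·m_2 = 6(Δ_1 - Δ_0) = -102
Natural end conditions: m_0 = m_2 = 0.
Hence m_0 = 0, m_1 = -51/2, m_2 = 0.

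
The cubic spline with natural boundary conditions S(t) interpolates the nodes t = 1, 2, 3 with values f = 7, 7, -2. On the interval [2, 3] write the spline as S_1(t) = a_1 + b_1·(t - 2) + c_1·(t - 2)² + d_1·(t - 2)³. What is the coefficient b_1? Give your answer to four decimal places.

-4.5000

With m_i denoting the second derivative at x_i, h_i = 1, 1, and Δ_i = (y_(i+1) − y_i)/h_i = 0, -9:
  1·m_0 + 4·m_1 + 1·m_2 = 6(Δ_1 - Δ_0) = -54
Natural end conditions: m_0 = m_2 = 0.
Solving the tridiagonal system: m_0 = 0, m_1 = -27/2, m_2 = 0.
On [2, 3], with S_1(t) = a_1 + b_1·(t - 2) + c_1·(t - 2)² + d_1·(t - 2)³: c_1 = m_1/2 = -27/4, d_1 = (m_2 - m_1)/(6h_1) = 9/4, b_1 = Δ_1 - h_1(2m_1 + m_2)/6 = -9/2.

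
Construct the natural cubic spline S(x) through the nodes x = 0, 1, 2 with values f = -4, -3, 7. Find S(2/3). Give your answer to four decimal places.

-4.1667

With M_i denoting the second derivative at x_i, h_i = 1, 1, and Δ_i = (y_(i+1) − y_i)/h_i = 1, 10:
  1·M_0 + 4·M_1 + 1·M_2 = 6(Δ_1 - Δ_0) = 54
Natural end conditions: M_0 = M_2 = 0.
Solving the tridiagonal system: M_0 = 0, M_1 = 27/2, M_2 = 0.
On [0, 1], S(x) = -4 - 5/4·x + 0·x² + 9/4·x³.
With x = 2/3: S(2/3) = -25/6.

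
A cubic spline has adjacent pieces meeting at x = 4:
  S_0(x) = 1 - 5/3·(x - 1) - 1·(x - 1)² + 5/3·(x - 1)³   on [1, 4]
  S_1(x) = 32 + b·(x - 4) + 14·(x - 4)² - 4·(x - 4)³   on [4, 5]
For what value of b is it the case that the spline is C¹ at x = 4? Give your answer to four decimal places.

S_0'(x) = -5/3 - 2·(x - 1) + 5·(x - 1)², so S_0'(4) = 112/3. On the right, S_1'(4) = b, so b = 112/3.

37.3333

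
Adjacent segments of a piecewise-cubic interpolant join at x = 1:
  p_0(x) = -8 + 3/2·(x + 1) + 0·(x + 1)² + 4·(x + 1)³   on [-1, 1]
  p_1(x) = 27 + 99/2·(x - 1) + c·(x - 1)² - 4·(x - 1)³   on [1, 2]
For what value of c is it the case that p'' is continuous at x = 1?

p_0''(x) = 0 + 24·(x + 1), so p_0''(1) = 48. On the right, p_1''(1) = 2c, so c = 24.

24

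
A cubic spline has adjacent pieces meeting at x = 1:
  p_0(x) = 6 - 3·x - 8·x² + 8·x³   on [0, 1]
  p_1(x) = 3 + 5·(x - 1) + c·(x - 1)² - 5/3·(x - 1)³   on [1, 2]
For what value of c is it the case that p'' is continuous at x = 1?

16

p_0''(x) = -16 + 48·x, so p_0''(1) = 32. On the right, p_1''(1) = 2c, so c = 16.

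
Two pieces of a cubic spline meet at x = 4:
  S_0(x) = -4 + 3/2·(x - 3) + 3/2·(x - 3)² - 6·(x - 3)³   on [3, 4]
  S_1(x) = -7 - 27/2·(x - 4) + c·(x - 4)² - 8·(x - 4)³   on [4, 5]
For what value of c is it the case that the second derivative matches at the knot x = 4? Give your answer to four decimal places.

-16.5000

S_0''(x) = 3 - 36·(x - 3), so S_0''(4) = -33. On the right, S_1''(4) = 2c, so c = -33/2.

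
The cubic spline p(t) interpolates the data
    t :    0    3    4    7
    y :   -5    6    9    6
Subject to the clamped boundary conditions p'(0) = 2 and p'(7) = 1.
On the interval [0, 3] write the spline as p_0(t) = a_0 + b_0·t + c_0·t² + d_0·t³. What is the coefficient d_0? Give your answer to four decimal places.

-0.1502

Put σ_i = p'' at the i-th knot. Here h = (3, 1, 3) and Δ = (11/3, 3, -1), so the interior equations h_(i-1)·σ_(i-1) + 2(h_(i-1)+h_i)·σ_i + h_i·σ_(i+1) = 6(Δ_i − Δ_(i-1)) read
  3·σ_0 + 8·σ_1 + 1·σ_2 = 6(Δ_1 - Δ_0) = -4
  1·σ_1 + 8·σ_2 + 3·σ_3 = 6(Δ_2 - Δ_1) = -24
Clamped end conditions give two more equations: 2h_0·σ_0 + h_0·σ_1 = 6(Δ_0 - p'(0)) = 10 and h_2·σ_2 + 2h_2·σ_3 = 6(p'(7) - Δ_2) = 12.
Forward elimination and back-substitution give σ_0 = 332/165, σ_1 = -38/55, σ_2 = -248/55, σ_3 = 234/55.
On [0, 3], with p_0(t) = a_0 + b_0·t + c_0·t² + d_0·t³: c_0 = σ_0/2 = 166/165, d_0 = (σ_1 - σ_0)/(6h_0) = -223/1485, b_0 = Δ_0 - h_0(2σ_0 + σ_1)/6 = 2.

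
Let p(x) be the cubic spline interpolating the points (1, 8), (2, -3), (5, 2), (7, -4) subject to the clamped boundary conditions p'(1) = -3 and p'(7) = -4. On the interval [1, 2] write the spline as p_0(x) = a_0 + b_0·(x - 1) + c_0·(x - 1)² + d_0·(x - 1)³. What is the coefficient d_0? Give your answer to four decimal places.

8.1667

With σ_i denoting the second derivative at x_i, h_i = 1, 3, 2, and Δ_i = (y_(i+1) − y_i)/h_i = -11, 5/3, -3:
  1·σ_0 + 8·σ_1 + 3·σ_2 = 6(Δ_1 - Δ_0) = 76
  3·σ_1 + 10·σ_2 + 2·σ_3 = 6(Δ_2 - Δ_1) = -28
Clamped end conditions give two more equations: 2h_0·σ_0 + h_0·σ_1 = 6(Δ_0 - p'(1)) = -48 and h_2·σ_2 + 2h_2·σ_3 = 6(p'(7) - Δ_2) = -6.
Forward elimination and back-substitution give σ_0 = -97/3, σ_1 = 50/3, σ_2 = -25/3, σ_3 = 8/3.
On [1, 2], with p_0(x) = a_0 + b_0·(x - 1) + c_0·(x - 1)² + d_0·(x - 1)³: c_0 = σ_0/2 = -97/6, d_0 = (σ_1 - σ_0)/(6h_0) = 49/6, b_0 = Δ_0 - h_0(2σ_0 + σ_1)/6 = -3.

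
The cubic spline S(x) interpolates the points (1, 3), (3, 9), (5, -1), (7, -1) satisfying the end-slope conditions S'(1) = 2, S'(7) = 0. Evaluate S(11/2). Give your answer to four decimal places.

-1.9750

Put σ_i = S'' at the i-th knot. Here h = (2, 2, 2) and Δ = (3, -5, 0), so the interior equations h_(i-1)·σ_(i-1) + 2(h_(i-1)+h_i)·σ_i + h_i·σ_(i+1) = 6(Δ_i − Δ_(i-1)) read
  2·σ_0 + 8·σ_1 + 2·σ_2 = 6(Δ_1 - Δ_0) = -48
  2·σ_1 + 8·σ_2 + 2·σ_3 = 6(Δ_2 - Δ_1) = 30
Clamped end conditions give two more equations: 2h_0·σ_0 + h_0·σ_1 = 6(Δ_0 - S'(1)) = 6 and h_2·σ_2 + 2h_2·σ_3 = 6(S'(7) - Δ_2) = 0.
Forward elimination and back-substitution give σ_0 = 92/15, σ_1 = -139/15, σ_2 = 104/15, σ_3 = -52/15.
On [5, 7], S(x) = -1 - 52/15·(x - 5) + 52/15·(x - 5)² - 13/15·(x - 5)³.
With (x - 5) = 1/2: S(11/2) = -79/40.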